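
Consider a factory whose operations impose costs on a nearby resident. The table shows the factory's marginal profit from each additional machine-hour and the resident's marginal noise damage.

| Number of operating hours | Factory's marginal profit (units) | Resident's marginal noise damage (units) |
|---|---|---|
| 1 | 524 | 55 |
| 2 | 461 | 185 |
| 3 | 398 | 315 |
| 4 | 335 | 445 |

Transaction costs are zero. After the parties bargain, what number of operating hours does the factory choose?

Bargaining reaches the level where marginal profit last exceeds marginal noise damage.
That holds through level 3 (398 ≥ 315) but not at 4 (335 < 445).

3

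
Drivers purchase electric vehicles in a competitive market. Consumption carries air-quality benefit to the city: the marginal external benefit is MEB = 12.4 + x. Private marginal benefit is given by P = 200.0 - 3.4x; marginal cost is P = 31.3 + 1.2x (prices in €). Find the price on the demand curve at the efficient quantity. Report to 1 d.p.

Social marginal benefit = demand + MEB = 212.4 - 2.4x.
Set SMB = MC: 212.4 - 2.4x = 31.3 + 1.2x → x* = 50.3056.
Consumer price on the demand curve at x*: 200.0 − 3.4×50.3056 = 28.9610.

P = €29.0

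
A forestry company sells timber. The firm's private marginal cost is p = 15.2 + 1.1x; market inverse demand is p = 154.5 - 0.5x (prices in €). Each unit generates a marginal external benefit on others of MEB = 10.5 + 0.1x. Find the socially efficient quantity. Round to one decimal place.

Social marginal cost = private MC − MEB = 4.7 + x.
Set SMC = demand: 4.7 + x = 154.5 - 0.5x → x* = 99.8667.

x* = 99.9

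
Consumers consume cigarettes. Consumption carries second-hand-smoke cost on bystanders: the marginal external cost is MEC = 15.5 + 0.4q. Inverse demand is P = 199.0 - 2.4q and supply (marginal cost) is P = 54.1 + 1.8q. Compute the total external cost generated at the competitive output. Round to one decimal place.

Market equilibrium (private): 54.1 + 1.8q = 199.0 - 2.4q → q_m = 34.5000.
Total external cost = ∫₀^{q_m} (15.5 + 0.4q) dq = 15.5×34.5000 + ½×0.4×34.5000² = 772.8000.

772.8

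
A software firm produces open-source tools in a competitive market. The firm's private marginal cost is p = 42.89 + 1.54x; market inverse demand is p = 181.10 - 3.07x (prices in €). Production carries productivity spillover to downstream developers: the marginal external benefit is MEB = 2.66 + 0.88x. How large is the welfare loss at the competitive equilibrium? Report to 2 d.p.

DWL = €113.07

Market equilibrium (private): 42.89 + 1.54x = 181.10 - 3.07x → x_m = 29.9805.
Social marginal cost = private MC − MEB = 40.23 + 0.66x.
Set SMC = demand: 40.23 + 0.66x = 181.10 - 3.07x → x* = 37.7668.
The loss is the area between SMC and demand from x* to x_m; with linear curves that's a triangle of height MEB(x_m).
DWL = ½ × 7.7863 × 29.0428 = 113.0680.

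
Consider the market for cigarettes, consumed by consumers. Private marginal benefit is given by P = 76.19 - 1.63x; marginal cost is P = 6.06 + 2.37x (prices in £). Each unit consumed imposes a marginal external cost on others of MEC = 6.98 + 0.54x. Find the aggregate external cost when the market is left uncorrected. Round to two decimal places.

£205.37

Market equilibrium (private): 6.06 + 2.37x = 76.19 - 1.63x → x_m = 17.5325.
Total external cost = ∫₀^{x_m} (6.98 + 0.54x) dx = 6.98×17.5325 + ½×0.54×17.5325² = 205.3718.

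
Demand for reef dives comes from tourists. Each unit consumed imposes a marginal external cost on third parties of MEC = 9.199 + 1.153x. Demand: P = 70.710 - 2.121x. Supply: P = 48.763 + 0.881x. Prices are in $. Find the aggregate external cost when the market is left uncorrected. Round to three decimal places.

$98.065

Market equilibrium (private): 48.763 + 0.881x = 70.710 - 2.121x → x_m = 7.3108.
Total external cost = ∫₀^{x_m} (9.199 + 1.153x) dx = 9.199×7.3108 + ½×1.153×7.3108² = 98.0647.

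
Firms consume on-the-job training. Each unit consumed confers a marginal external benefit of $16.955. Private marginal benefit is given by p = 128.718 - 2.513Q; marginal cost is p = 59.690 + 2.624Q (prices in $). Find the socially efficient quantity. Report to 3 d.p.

Q* = 16.738

Social marginal benefit = demand + MEB = 145.673 - 2.513Q.
Set SMB = MC: 145.673 - 2.513Q = 59.690 + 2.624Q → Q* = 16.7380.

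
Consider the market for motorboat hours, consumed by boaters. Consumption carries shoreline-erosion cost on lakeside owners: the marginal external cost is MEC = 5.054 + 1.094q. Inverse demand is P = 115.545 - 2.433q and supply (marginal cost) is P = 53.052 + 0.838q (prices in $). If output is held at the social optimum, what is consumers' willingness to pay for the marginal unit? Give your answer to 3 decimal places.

P = $83.529

Social marginal benefit = demand − MEC = 110.491 - 3.527q.
Set SMB = MC: 110.491 - 3.527q = 53.052 + 0.838q → q* = 13.1590.
Consumer price on the demand curve at q*: 115.545 − 2.433×13.1590 = 83.5292.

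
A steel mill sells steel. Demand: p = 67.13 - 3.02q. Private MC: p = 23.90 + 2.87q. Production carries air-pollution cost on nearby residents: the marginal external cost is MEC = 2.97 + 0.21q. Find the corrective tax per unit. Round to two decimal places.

tax = 4.36 per unit

Social marginal cost = private MC + MEC = 26.87 + 3.08q.
Set SMC = demand: 26.87 + 3.08q = 67.13 - 3.02q → q* = 6.6000.
The Pigouvian tax equals MEC at q*: 2.97 + 0.21×6.6000 = 4.3560.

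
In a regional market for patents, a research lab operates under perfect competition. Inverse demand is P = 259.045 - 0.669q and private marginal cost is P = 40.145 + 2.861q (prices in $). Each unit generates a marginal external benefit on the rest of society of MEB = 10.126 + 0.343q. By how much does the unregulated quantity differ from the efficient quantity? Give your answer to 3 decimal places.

9.851 units

Market equilibrium (private): 40.145 + 2.861q = 259.045 - 0.669q → q_m = 62.0113.
Social marginal cost = private MC − MEB = 30.019 + 2.518q.
Set SMC = demand: 30.019 + 2.518q = 259.045 - 0.669q → q* = 71.8626.
Gap = |62.0113 − 71.8626| = 9.8513.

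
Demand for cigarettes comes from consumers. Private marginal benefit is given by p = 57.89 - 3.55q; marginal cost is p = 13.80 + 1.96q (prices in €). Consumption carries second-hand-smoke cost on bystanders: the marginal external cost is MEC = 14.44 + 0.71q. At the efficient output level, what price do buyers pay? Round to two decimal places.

Social marginal benefit = demand − MEC = 43.45 - 4.26q.
Set SMB = MC: 43.45 - 4.26q = 13.80 + 1.96q → q* = 4.7669.
Consumer price on the demand curve at q*: 57.89 − 3.55×4.7669 = 40.9675.

P = €40.97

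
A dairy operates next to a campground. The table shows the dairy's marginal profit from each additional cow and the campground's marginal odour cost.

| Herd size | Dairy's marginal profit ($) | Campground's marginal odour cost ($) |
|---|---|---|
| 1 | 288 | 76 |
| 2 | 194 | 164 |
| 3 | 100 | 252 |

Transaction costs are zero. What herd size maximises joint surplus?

Bargaining reaches the level where marginal profit last exceeds marginal odour cost.
That holds through level 2 (194 ≥ 164) but not at 3 (100 < 252).

2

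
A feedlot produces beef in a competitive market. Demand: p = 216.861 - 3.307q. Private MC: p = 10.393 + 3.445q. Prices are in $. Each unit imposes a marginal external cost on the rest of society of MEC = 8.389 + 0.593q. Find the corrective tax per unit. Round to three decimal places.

Social marginal cost = private MC + MEC = 18.782 + 4.038q.
Set SMC = demand: 18.782 + 4.038q = 216.861 - 3.307q → q* = 26.9679.
The Pigouvian tax equals MEC at q*: 8.389 + 0.593×26.9679 = 24.3810.

tax = $24.381 per unit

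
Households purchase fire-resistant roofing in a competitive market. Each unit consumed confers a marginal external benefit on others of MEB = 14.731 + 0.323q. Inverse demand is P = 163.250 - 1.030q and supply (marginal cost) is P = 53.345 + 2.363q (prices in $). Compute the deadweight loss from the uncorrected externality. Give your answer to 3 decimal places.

Market equilibrium (private): 53.345 + 2.363q = 163.250 - 1.030q → q_m = 32.3917.
Social marginal benefit = demand + MEB = 177.981 - 0.707q.
Set SMB = MC: 177.981 - 0.707q = 53.345 + 2.363q → q* = 40.5980.
The loss is the area between SMB and MC from q* to q_m; with linear curves that's a triangle of height MEB(q_m).
DWL = ½ × 8.2063 × 25.1935 = 103.3727.

DWL = $103.373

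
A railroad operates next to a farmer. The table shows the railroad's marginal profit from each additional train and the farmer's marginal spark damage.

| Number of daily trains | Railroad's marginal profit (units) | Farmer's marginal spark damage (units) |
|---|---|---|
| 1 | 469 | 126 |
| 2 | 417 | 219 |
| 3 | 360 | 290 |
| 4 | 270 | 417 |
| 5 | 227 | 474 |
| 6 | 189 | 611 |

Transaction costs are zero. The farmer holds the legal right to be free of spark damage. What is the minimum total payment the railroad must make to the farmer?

635

Efficient level: marginal profit ≥ marginal spark damage through level 3, so k* = 3.
With the farmer holding the right, the railroad must at least compensate total damage at k*: 126 + 219 + 290 = 635.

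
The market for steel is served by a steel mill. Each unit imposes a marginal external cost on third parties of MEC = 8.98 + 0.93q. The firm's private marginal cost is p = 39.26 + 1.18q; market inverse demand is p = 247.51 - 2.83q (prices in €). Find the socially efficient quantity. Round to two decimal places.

q* = 40.34

Social marginal cost = private MC + MEC = 48.24 + 2.11q.
Set SMC = demand: 48.24 + 2.11q = 247.51 - 2.83q → q* = 40.3381.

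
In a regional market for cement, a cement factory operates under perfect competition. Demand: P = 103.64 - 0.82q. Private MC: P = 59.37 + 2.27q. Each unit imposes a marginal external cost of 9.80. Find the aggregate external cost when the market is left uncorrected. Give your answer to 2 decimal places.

Market equilibrium (private): 59.37 + 2.27q = 103.64 - 0.82q → q_m = 14.3269.
Total external cost = MEC × q_m = 9.80 × 14.3269 = 140.4036.

140.40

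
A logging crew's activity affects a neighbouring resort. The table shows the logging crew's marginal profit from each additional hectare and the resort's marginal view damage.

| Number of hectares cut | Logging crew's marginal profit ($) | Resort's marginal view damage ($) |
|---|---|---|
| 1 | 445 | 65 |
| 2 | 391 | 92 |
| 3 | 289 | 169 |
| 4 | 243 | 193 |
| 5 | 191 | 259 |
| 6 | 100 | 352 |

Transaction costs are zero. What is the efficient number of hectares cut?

4

Bargaining reaches the level where marginal profit last exceeds marginal view damage.
That holds through level 4 (243 ≥ 193) but not at 5 (191 < 259).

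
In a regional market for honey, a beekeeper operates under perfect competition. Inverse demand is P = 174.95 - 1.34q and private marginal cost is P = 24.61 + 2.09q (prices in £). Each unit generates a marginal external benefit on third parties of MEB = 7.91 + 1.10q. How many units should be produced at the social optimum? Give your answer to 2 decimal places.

q* = 67.92

Social marginal cost = private MC − MEB = 16.70 + 0.99q.
Set SMC = demand: 16.70 + 0.99q = 174.95 - 1.34q → q* = 67.9185.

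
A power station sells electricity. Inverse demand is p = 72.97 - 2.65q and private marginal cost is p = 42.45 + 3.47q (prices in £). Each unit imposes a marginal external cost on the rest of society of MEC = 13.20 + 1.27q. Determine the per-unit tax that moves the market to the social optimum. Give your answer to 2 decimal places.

Social marginal cost = private MC + MEC = 55.65 + 4.74q.
Set SMC = demand: 55.65 + 4.74q = 72.97 - 2.65q → q* = 2.3437.
The Pigouvian tax equals MEC at q*: 13.20 + 1.27×2.3437 = 16.1765.

tax = £16.18 per unit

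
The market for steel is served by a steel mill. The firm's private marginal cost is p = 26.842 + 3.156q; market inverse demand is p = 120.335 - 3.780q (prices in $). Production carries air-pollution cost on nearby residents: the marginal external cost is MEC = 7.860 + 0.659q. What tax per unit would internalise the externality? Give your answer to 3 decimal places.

tax = $15.290 per unit

Social marginal cost = private MC + MEC = 34.702 + 3.815q.
Set SMC = demand: 34.702 + 3.815q = 120.335 - 3.780q → q* = 11.2749.
The Pigouvian tax equals MEC at q*: 7.860 + 0.659×11.2749 = 15.2902.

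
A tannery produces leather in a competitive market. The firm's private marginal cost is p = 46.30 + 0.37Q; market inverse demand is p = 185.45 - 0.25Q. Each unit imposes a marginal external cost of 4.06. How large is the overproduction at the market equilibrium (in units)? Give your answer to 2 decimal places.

Market equilibrium (private): 46.30 + 0.37Q = 185.45 - 0.25Q → Q_m = 224.4355.
Social marginal cost = private MC + MEC = 50.36 + 0.37Q.
Set SMC = demand: 50.36 + 0.37Q = 185.45 - 0.25Q → Q* = 217.8871.
Gap = |224.4355 − 217.8871| = 6.5484.

6.55 units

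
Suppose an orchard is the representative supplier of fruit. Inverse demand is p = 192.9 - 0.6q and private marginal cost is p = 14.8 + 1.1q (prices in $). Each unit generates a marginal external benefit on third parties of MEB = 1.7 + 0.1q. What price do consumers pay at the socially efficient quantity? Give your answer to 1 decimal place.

Social marginal cost = private MC − MEB = 13.1 + q.
Set SMC = demand: 13.1 + q = 192.9 - 0.6q → q* = 112.3750.
Consumer price on the demand curve at q*: 192.9 − 0.6×112.3750 = 125.4750.

P = $125.5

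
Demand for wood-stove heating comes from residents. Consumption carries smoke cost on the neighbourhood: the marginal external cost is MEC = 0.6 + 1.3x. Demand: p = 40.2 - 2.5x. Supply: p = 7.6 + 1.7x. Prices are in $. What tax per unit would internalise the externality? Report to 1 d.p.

tax = $8.2 per unit

Social marginal benefit = demand − MEC = 39.6 - 3.8x.
Set SMB = MC: 39.6 - 3.8x = 7.6 + 1.7x → x* = 5.8182.
The Pigouvian tax equals MEC at x*: 0.6 + 1.3×5.8182 = 8.1637.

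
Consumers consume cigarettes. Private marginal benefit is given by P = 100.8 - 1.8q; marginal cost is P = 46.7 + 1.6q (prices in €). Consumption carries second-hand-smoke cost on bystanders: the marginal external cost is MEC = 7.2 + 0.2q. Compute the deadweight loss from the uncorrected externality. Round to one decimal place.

DWL = €15.0

Market equilibrium (private): 46.7 + 1.6q = 100.8 - 1.8q → q_m = 15.9118.
Social marginal benefit = demand − MEC = 93.6 - 2.0q.
Set SMB = MC: 93.6 - 2.0q = 46.7 + 1.6q → q* = 13.0278.
Height of the DWL triangle at q_m is MC(q_m) − SMB(q_m) = MEC(q_m) = 10.3824.
DWL = ½ × 2.8840 × 10.3824 = 14.9714.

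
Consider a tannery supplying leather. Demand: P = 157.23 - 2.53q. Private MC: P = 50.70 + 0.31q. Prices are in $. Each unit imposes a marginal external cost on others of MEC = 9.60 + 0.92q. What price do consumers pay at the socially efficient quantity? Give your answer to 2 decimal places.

P = $92.01

Social marginal cost = private MC + MEC = 60.30 + 1.23q.
Set SMC = demand: 60.30 + 1.23q = 157.23 - 2.53q → q* = 25.7793.
Consumer price on the demand curve at q*: 157.23 − 2.53×25.7793 = 92.0084.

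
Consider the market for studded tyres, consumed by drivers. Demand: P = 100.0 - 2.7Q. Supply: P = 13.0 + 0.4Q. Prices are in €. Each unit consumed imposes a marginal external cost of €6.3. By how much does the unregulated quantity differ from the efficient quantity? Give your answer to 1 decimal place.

Market equilibrium (private): 13.0 + 0.4Q = 100.0 - 2.7Q → Q_m = 28.0645.
Social marginal benefit = demand − MEC = 93.7 - 2.7Q.
Set SMB = MC: 93.7 - 2.7Q = 13.0 + 0.4Q → Q* = 26.0323.
Gap = |28.0645 − 26.0323| = 2.0322.

2.0 units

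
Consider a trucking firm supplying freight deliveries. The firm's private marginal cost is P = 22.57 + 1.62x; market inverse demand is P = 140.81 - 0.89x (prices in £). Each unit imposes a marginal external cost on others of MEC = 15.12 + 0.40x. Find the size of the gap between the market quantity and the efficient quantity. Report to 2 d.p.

11.67 units

Market equilibrium (private): 22.57 + 1.62x = 140.81 - 0.89x → x_m = 47.1076.
Social marginal cost = private MC + MEC = 37.69 + 2.02x.
Set SMC = demand: 37.69 + 2.02x = 140.81 - 0.89x → x* = 35.4364.
Gap = |47.1076 − 35.4364| = 11.6712.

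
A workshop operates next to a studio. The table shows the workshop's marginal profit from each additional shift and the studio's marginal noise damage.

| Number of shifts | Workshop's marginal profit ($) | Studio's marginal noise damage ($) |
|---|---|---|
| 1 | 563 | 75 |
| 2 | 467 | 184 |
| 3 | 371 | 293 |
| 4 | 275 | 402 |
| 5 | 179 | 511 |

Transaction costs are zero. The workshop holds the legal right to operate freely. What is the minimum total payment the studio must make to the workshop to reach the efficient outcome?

$454

Left alone the workshop would choose level 5 (marginal profit stays positive).
Efficient level: k* = 3 (marginal profit ≥ marginal noise damage through 3).
The studio must at least cover the workshop's forgone profit from cutting 5→3: 275 + 179 = 454.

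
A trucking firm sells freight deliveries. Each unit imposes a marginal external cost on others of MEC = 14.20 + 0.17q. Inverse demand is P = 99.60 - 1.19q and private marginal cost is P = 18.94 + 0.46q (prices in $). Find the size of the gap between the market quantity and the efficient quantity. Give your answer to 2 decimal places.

12.37 units

Market equilibrium (private): 18.94 + 0.46q = 99.60 - 1.19q → q_m = 48.8848.
Social marginal cost = private MC + MEC = 33.14 + 0.63q.
Set SMC = demand: 33.14 + 0.63q = 99.60 - 1.19q → q* = 36.5165.
Gap = |48.8848 − 36.5165| = 12.3683.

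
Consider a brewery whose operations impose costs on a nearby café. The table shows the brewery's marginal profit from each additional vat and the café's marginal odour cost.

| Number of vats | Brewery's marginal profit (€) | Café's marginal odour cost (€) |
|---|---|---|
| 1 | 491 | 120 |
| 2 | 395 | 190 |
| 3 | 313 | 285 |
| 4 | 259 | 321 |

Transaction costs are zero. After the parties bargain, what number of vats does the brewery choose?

Bargaining reaches the level where marginal profit last exceeds marginal odour cost.
That holds through level 3 (313 ≥ 285) but not at 4 (259 < 321).

3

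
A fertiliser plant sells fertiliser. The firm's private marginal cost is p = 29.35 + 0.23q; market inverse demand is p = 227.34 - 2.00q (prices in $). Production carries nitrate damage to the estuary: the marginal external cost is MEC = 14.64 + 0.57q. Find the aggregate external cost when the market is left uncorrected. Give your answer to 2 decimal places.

Market equilibrium (private): 29.35 + 0.23q = 227.34 - 2.00q → q_m = 88.7848.
Total external cost = ∫₀^{q_m} (14.64 + 0.57q) dq = 14.64×88.7848 + ½×0.57×88.7848² = 3546.3906.

$3546.39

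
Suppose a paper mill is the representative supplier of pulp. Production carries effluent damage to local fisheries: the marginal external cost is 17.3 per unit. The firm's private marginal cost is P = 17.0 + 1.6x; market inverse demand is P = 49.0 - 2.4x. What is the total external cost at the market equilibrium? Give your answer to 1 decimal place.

Market equilibrium (private): 17.0 + 1.6x = 49.0 - 2.4x → x_m = 8.0000.
Total external cost = MEC × x_m = 17.3 × 8.0000 = 138.4000.

138.4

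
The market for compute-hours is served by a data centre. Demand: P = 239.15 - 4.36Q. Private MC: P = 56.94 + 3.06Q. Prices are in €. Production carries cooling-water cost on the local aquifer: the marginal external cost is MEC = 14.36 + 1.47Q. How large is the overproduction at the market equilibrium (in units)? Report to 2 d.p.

5.68 units

Market equilibrium (private): 56.94 + 3.06Q = 239.15 - 4.36Q → Q_m = 24.5566.
Social marginal cost = private MC + MEC = 71.30 + 4.53Q.
Set SMC = demand: 71.30 + 4.53Q = 239.15 - 4.36Q → Q* = 18.8808.
Gap = |24.5566 − 18.8808| = 5.6758.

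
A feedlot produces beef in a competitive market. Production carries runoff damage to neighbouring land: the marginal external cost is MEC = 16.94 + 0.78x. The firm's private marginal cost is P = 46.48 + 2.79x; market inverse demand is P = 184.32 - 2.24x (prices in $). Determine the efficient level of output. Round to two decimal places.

Social marginal cost = private MC + MEC = 63.42 + 3.57x.
Set SMC = demand: 63.42 + 3.57x = 184.32 - 2.24x → x* = 20.8090.

x* = 20.81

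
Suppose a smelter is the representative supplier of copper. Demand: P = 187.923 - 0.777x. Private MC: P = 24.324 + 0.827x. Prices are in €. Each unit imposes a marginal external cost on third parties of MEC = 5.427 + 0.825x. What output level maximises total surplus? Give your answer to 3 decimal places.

x* = 65.118

Social marginal cost = private MC + MEC = 29.751 + 1.652x.
Set SMC = demand: 29.751 + 1.652x = 187.923 - 0.777x → x* = 65.1182.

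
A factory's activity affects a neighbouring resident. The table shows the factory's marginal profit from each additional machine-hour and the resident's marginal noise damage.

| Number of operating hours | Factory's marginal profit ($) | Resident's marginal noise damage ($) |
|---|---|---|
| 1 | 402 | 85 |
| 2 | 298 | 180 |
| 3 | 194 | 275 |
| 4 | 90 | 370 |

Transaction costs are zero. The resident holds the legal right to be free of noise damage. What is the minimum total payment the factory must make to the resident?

$265

Efficient level: marginal profit ≥ marginal noise damage through level 2, so k* = 2.
With the resident holding the right, the factory must at least compensate total damage at k*: 85 + 180 = 265.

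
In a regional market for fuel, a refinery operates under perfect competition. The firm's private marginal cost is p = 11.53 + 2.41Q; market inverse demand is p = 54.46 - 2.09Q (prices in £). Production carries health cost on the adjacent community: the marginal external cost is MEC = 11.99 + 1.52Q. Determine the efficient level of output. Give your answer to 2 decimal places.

Q* = 5.14

Social marginal cost = private MC + MEC = 23.52 + 3.93Q.
Set SMC = demand: 23.52 + 3.93Q = 54.46 - 2.09Q → Q* = 5.1395.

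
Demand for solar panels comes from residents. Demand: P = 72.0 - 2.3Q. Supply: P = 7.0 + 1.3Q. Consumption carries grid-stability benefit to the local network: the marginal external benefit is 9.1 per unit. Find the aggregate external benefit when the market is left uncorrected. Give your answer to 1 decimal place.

Market equilibrium (private): 7.0 + 1.3Q = 72.0 - 2.3Q → Q_m = 18.0556.
Total external benefit = MEB × Q_m = 9.1 × 18.0556 = 164.3060.

164.3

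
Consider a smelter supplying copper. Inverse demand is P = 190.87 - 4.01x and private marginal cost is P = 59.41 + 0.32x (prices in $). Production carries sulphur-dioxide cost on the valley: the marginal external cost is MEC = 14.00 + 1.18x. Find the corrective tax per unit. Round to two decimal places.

Social marginal cost = private MC + MEC = 73.41 + 1.50x.
Set SMC = demand: 73.41 + 1.50x = 190.87 - 4.01x → x* = 21.3176.
The Pigouvian tax equals MEC at x*: 14.00 + 1.18×21.3176 = 39.1548.

tax = $39.15 per unit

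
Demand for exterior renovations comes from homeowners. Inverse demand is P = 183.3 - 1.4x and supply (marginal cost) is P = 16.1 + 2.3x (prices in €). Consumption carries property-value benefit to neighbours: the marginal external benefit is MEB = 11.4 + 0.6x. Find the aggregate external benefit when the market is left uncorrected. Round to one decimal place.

€1127.8

Market equilibrium (private): 16.1 + 2.3x = 183.3 - 1.4x → x_m = 45.1892.
Total external benefit = ∫₀^{x_m} (11.4 + 0.6x) dx = 11.4×45.1892 + ½×0.6×45.1892² = 1127.7760.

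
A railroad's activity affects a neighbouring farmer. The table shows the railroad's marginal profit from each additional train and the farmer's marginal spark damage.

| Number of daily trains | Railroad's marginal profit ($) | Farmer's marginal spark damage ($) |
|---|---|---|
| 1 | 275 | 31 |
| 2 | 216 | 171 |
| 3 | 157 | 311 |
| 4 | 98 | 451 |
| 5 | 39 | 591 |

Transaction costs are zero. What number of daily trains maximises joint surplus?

Bargaining reaches the level where marginal profit last exceeds marginal spark damage.
That holds through level 2 (216 ≥ 171) but not at 3 (157 < 311).

2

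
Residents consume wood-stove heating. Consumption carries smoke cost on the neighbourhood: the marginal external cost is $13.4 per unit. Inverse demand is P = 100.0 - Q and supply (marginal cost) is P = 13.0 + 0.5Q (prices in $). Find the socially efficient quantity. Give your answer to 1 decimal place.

Q* = 49.1

Social marginal benefit = demand − MEC = 86.6 - Q.
Set SMB = MC: 86.6 - Q = 13.0 + 0.5Q → Q* = 49.0667.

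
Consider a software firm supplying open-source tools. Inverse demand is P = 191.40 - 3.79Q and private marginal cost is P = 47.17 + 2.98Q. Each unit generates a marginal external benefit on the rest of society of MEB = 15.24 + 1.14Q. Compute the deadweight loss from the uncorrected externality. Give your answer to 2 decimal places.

Market equilibrium (private): 47.17 + 2.98Q = 191.40 - 3.79Q → Q_m = 21.3043.
Social marginal cost = private MC − MEB = 31.93 + 1.84Q.
Set SMC = demand: 31.93 + 1.84Q = 191.40 - 3.79Q → Q* = 28.3250.
The loss is the area between SMC and demand from Q* to Q_m; with linear curves that's a triangle of height MEB(Q_m).
DWL = ½ × 7.0207 × 39.5269 = 138.7533.

DWL = 138.75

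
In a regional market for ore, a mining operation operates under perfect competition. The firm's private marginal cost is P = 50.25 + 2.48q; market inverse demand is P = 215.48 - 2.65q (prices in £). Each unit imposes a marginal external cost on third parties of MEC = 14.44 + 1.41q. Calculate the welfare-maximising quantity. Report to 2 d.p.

q* = 23.06

Social marginal cost = private MC + MEC = 64.69 + 3.89q.
Set SMC = demand: 64.69 + 3.89q = 215.48 - 2.65q → q* = 23.0566.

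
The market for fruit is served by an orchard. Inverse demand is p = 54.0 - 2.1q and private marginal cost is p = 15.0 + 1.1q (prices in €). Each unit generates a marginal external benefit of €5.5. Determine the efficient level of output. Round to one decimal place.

Social marginal cost = private MC − MEB = 9.5 + 1.1q.
Set SMC = demand: 9.5 + 1.1q = 54.0 - 2.1q → q* = 13.9063.

q* = 13.9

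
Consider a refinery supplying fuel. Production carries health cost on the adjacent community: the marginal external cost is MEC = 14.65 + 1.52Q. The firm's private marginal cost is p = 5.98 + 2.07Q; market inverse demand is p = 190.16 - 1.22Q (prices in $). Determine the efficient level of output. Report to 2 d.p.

Q* = 35.25

Social marginal cost = private MC + MEC = 20.63 + 3.59Q.
Set SMC = demand: 20.63 + 3.59Q = 190.16 - 1.22Q → Q* = 35.2453.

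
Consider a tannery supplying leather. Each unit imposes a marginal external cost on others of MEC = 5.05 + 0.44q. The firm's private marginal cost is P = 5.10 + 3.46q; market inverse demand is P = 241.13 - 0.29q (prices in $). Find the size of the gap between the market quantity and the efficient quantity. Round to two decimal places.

Market equilibrium (private): 5.10 + 3.46q = 241.13 - 0.29q → q_m = 62.9413.
Social marginal cost = private MC + MEC = 10.15 + 3.90q.
Set SMC = demand: 10.15 + 3.90q = 241.13 - 0.29q → q* = 55.1265.
Gap = |62.9413 − 55.1265| = 7.8148.

7.81 units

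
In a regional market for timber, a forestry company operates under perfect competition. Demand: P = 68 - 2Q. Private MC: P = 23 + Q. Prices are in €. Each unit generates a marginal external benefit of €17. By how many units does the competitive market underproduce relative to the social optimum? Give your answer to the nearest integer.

6 units

Market equilibrium (private): 23 + Q = 68 - 2Q → Q_m = 15.0000.
Social marginal cost = private MC − MEB = 6 + Q.
Set SMC = demand: 6 + Q = 68 - 2Q → Q* = 20.6667.
Gap = |15.0000 − 20.6667| = 5.6667.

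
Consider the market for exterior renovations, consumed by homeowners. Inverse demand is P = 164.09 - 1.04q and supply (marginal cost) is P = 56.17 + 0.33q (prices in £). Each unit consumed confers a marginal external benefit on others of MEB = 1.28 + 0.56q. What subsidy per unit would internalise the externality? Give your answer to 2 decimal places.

Social marginal benefit = demand + MEB = 165.37 - 0.48q.
Set SMB = MC: 165.37 - 0.48q = 56.17 + 0.33q → q* = 134.8148.
The Pigouvian subsidy equals MEB at q*: 1.28 + 0.56×134.8148 = 76.7763.

subsidy = £76.78 per unit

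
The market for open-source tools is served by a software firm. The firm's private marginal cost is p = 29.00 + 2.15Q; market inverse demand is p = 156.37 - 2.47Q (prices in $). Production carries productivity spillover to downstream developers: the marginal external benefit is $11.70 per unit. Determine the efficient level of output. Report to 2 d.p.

Q* = 30.10

Social marginal cost = private MC − MEB = 17.30 + 2.15Q.
Set SMC = demand: 17.30 + 2.15Q = 156.37 - 2.47Q → Q* = 30.1017.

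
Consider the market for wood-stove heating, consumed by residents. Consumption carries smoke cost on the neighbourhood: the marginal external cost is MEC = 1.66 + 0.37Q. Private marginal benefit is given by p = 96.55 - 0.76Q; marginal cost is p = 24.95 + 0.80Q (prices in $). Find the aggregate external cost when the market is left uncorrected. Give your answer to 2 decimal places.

$465.91

Market equilibrium (private): 24.95 + 0.80Q = 96.55 - 0.76Q → Q_m = 45.8974.
Total external cost = ∫₀^{Q_m} (1.66 + 0.37Q) dQ = 1.66×45.8974 + ½×0.37×45.8974² = 465.9054.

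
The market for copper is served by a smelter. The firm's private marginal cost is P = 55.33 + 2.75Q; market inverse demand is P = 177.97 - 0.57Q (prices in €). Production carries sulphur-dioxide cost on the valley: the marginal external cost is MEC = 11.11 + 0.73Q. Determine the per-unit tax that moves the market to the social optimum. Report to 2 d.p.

Social marginal cost = private MC + MEC = 66.44 + 3.48Q.
Set SMC = demand: 66.44 + 3.48Q = 177.97 - 0.57Q → Q* = 27.5383.
The Pigouvian tax equals MEC at Q*: 11.11 + 0.73×27.5383 = 31.2130.

tax = €31.21 per unit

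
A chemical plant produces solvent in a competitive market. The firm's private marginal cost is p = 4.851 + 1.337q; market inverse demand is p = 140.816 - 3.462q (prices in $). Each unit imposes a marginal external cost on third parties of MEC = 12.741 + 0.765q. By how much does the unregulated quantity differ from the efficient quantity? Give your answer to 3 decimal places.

Market equilibrium (private): 4.851 + 1.337q = 140.816 - 3.462q → q_m = 28.3319.
Social marginal cost = private MC + MEC = 17.592 + 2.102q.
Set SMC = demand: 17.592 + 2.102q = 140.816 - 3.462q → q* = 22.1467.
Gap = |28.3319 − 22.1467| = 6.1852.

6.185 units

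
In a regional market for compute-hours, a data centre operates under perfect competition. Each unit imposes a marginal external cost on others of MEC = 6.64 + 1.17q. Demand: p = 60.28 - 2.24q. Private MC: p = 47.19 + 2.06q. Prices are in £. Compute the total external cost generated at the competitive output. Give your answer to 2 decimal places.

£25.63

Market equilibrium (private): 47.19 + 2.06q = 60.28 - 2.24q → q_m = 3.0442.
Total external cost = ∫₀^{q_m} (6.64 + 1.17q) dq = 6.64×3.0442 + ½×1.17×3.0442² = 25.6348.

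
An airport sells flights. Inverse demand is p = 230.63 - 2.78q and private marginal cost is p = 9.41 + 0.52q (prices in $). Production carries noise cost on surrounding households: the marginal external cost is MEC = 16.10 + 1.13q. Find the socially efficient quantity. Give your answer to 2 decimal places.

q* = 46.30

Social marginal cost = private MC + MEC = 25.51 + 1.65q.
Set SMC = demand: 25.51 + 1.65q = 230.63 - 2.78q → q* = 46.3025.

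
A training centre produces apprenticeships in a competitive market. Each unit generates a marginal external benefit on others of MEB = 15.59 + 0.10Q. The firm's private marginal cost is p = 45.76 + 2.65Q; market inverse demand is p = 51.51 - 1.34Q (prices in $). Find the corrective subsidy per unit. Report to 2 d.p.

subsidy = $16.14 per unit

Social marginal cost = private MC − MEB = 30.17 + 2.55Q.
Set SMC = demand: 30.17 + 2.55Q = 51.51 - 1.34Q → Q* = 5.4859.
The Pigouvian subsidy equals MEB at Q*: 15.59 + 0.10×5.4859 = 16.1386.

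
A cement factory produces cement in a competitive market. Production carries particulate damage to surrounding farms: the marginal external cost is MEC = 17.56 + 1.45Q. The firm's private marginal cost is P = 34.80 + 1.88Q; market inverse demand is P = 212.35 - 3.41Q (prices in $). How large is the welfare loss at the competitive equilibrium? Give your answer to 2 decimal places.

DWL = $325.37

Market equilibrium (private): 34.80 + 1.88Q = 212.35 - 3.41Q → Q_m = 33.5633.
Social marginal cost = private MC + MEC = 52.36 + 3.33Q.
Set SMC = demand: 52.36 + 3.33Q = 212.35 - 3.41Q → Q* = 23.7374.
Height of the DWL triangle at Q_m is SMC(Q_m) − demand(Q_m) = MEC(Q_m) = 66.2268.
DWL = ½ × 9.8259 × 66.2268 = 325.3690.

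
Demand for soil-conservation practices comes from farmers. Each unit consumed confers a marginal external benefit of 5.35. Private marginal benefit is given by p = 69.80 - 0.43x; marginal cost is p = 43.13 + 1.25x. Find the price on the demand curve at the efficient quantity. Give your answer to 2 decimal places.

P = 61.60

Social marginal benefit = demand + MEB = 75.15 - 0.43x.
Set SMB = MC: 75.15 - 0.43x = 43.13 + 1.25x → x* = 19.0595.
Consumer price on the demand curve at x*: 69.80 − 0.43×19.0595 = 61.6044.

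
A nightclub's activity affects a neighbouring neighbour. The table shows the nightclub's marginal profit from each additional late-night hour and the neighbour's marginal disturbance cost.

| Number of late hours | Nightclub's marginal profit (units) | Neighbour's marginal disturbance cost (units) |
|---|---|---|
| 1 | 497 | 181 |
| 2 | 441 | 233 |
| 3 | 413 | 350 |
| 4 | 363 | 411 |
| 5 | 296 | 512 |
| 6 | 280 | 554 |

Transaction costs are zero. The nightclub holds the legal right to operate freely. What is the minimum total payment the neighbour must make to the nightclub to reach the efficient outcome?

939

Left alone the nightclub would choose level 6 (marginal profit stays positive).
Efficient level: k* = 3 (marginal profit ≥ marginal disturbance cost through 3).
The neighbour must at least cover the nightclub's forgone profit from cutting 6→3: 363 + 296 + 280 = 939.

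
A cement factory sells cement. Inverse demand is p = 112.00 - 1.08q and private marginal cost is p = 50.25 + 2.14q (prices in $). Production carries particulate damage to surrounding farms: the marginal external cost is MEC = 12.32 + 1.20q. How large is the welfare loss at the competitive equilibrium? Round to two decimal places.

DWL = $141.22

Market equilibrium (private): 50.25 + 2.14q = 112.00 - 1.08q → q_m = 19.1770.
Social marginal cost = private MC + MEC = 62.57 + 3.34q.
Set SMC = demand: 62.57 + 3.34q = 112.00 - 1.08q → q* = 11.1833.
Height of the DWL triangle at q_m is SMC(q_m) − demand(q_m) = MEC(q_m) = 35.3324.
DWL = ½ × 7.9937 × 35.3324 = 141.2183.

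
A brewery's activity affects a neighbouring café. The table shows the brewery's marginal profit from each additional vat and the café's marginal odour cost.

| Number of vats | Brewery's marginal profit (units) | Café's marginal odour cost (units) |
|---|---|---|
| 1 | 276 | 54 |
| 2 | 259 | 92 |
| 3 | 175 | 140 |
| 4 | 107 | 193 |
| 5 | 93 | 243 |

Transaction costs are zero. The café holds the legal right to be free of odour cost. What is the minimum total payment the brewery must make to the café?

286

Efficient level: marginal profit ≥ marginal odour cost through level 3, so k* = 3.
With the café holding the right, the brewery must at least compensate total damage at k*: 54 + 92 + 140 = 286.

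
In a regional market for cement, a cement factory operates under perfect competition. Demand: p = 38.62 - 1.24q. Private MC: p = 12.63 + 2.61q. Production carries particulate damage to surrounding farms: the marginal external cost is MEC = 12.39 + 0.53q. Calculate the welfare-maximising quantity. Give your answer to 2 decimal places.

Social marginal cost = private MC + MEC = 25.02 + 3.14q.
Set SMC = demand: 25.02 + 3.14q = 38.62 - 1.24q → q* = 3.1050.

q* = 3.11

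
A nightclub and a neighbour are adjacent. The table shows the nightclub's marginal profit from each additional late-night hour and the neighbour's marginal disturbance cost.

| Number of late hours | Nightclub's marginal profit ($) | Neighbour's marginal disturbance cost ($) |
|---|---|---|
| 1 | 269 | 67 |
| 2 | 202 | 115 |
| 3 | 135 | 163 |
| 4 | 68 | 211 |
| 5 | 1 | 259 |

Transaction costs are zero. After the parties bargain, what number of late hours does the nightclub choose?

Bargaining reaches the level where marginal profit last exceeds marginal disturbance cost.
That holds through level 2 (202 ≥ 115) but not at 3 (135 < 163).

2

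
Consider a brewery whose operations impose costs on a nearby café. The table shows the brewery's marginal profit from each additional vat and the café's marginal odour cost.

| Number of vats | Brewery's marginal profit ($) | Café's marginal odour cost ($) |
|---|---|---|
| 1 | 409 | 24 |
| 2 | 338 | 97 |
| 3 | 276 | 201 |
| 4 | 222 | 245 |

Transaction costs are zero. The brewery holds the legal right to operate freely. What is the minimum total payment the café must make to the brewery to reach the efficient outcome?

$222

Left alone the brewery would choose level 4 (marginal profit stays positive).
Efficient level: k* = 3 (marginal profit ≥ marginal odour cost through 3).
The café must at least cover the brewery's forgone profit from cutting 4→3: 222 = 222.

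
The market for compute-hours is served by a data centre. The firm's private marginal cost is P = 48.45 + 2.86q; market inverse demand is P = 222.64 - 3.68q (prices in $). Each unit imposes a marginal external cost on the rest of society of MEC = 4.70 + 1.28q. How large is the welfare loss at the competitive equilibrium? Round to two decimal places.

DWL = $96.22

Market equilibrium (private): 48.45 + 2.86q = 222.64 - 3.68q → q_m = 26.6346.
Social marginal cost = private MC + MEC = 53.15 + 4.14q.
Set SMC = demand: 53.15 + 4.14q = 222.64 - 3.68q → q* = 21.6739.
The loss is the area between SMC and demand from q* to q_m; with linear curves that's a triangle of height MEC(q_m).
DWL = ½ × 4.9607 × 38.7922 = 96.2182.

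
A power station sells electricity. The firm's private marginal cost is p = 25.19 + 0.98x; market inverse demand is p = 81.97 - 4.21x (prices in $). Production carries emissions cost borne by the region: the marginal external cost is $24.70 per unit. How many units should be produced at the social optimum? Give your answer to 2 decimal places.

x* = 6.18

Social marginal cost = private MC + MEC = 49.89 + 0.98x.
Set SMC = demand: 49.89 + 0.98x = 81.97 - 4.21x → x* = 6.1811.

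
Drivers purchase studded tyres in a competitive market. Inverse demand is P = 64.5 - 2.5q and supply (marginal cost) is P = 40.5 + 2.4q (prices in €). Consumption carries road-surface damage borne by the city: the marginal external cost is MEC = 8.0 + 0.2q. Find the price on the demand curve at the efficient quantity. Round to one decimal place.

Social marginal benefit = demand − MEC = 56.5 - 2.7q.
Set SMB = MC: 56.5 - 2.7q = 40.5 + 2.4q → q* = 3.1373.
Consumer price on the demand curve at q*: 64.5 − 2.5×3.1373 = 56.6568.

P = €56.7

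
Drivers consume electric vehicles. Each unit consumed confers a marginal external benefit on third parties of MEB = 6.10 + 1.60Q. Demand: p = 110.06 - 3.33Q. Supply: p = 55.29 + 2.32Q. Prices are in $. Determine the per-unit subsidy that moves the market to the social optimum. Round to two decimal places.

Social marginal benefit = demand + MEB = 116.16 - 1.73Q.
Set SMB = MC: 116.16 - 1.73Q = 55.29 + 2.32Q → Q* = 15.0296.
The Pigouvian subsidy equals MEB at Q*: 6.10 + 1.60×15.0296 = 30.1474.

subsidy = $30.15 per unit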